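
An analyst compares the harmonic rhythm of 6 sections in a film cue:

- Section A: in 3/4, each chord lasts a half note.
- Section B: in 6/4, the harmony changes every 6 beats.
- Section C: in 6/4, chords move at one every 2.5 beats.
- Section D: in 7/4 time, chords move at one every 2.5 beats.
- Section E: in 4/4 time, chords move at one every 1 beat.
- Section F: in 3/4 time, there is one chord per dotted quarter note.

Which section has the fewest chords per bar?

A: 3 beats/bar ÷ 2 beats/chord = 1.5 chords/bar.
B: 6 beats/bar ÷ 6 beats/chord = 1 chord/bar.
C: 6 beats/bar ÷ 2.5 beats/chord = 2.4 chords/bar.
D: 7 beats/bar ÷ 2.5 beats/chord = 2.8 chords/bar.
E: 4 beats/bar ÷ 1 beat/chord = 4 chords/bar.
F: 3 beats/bar ÷ 1.5 beats/chord = 2 chords/bar.
Slowest is B at 1 chords/bar.

Section B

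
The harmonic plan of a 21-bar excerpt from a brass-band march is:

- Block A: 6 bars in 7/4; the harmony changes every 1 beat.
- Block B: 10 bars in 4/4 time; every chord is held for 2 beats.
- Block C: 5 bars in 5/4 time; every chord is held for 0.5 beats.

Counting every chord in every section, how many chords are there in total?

A: 6·7 = 42 beats, 42/1 = 42 chords.
B: 10·4 = 40 beats, 40/2 = 20 chords.
C: 5·5 = 25 beats, 25/0.5 = 50 chords.
Total: 42 + 20 + 50 = 112.

112 chords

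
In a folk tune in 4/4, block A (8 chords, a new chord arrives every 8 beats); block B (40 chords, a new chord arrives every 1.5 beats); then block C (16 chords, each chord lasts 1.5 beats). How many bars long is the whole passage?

A: 8 × 8 = 64 beats = 16 bars.
B: 40 × 1.5 = 60 beats = 15 bars.
C: 16 × 1.5 = 24 beats = 6 bars.
Total: 16 + 15 + 6 = 37 bars.

37 bars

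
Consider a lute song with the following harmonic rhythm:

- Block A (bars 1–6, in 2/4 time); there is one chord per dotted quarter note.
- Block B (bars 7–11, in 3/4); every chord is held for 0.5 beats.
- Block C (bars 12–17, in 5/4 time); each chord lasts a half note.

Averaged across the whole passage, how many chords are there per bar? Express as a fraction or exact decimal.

53/17 chords per bar

A: 6 bars of 2 beats is 12 beats; at 1.5 beats each that's 8 chords.
B: 5 bars of 3 beats is 15 beats; at 0.5 beats each that's 30 chords.
C: 6 bars of 5 beats is 30 beats; at 2 beats each that's 15 chords.
Overall: 53 chords over 17 bars → 53/17 = 53/17 chords per bar.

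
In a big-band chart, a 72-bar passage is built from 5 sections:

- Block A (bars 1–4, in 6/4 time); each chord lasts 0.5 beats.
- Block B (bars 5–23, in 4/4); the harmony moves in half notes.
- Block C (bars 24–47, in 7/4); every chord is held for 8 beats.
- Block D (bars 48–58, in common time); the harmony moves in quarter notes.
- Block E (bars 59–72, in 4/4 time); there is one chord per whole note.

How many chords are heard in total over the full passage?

165 chords

A: 4·6 = 24 beats, 24/0.5 = 48 chords.
B: 19·4 = 76 beats, 76/2 = 38 chords.
C: 24·7 = 168 beats, 168/8 = 21 chords.
D: 11·4 = 44 beats, 44/1 = 44 chords.
E: 14·4 = 56 beats, 56/4 = 14 chords.
Total: 48 + 38 + 21 + 44 + 14 = 165.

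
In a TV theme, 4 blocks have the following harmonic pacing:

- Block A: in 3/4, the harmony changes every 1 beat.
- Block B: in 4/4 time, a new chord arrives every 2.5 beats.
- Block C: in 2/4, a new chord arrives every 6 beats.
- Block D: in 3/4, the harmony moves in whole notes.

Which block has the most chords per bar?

A: each chord is 1 beat in 3/4, so 3 per bar.
B: each chord is 2.5 beats in 4/4, so 1.6 per bar.
C: each chord is 6 beats in 2/4, so 1/3 per bar.
D: each chord is 4 beats in 3/4, so 0.75 per bar.
Fastest is A at 3 chords/bar.

Block A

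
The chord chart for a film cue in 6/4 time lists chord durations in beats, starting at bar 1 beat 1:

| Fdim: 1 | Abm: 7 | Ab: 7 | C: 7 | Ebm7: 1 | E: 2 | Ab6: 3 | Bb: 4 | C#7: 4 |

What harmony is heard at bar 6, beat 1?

Bb

Beat 1 of bar 6 is beat (6−1)×6 + 1 = 31 overall.
Running totals: Fdim ends at 1, Abm ends at 8, Ab ends at 15, C ends at 22, Ebm7 ends at 23, E ends at 25, Ab6 ends at 28, Bb ends at 32.
Beat 31 falls within Bb.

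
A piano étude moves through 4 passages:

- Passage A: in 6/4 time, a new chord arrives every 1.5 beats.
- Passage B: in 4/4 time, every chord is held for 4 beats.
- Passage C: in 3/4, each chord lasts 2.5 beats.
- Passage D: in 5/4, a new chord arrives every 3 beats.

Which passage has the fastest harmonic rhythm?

Passage A

A: each chord is 1.5 beats in 6/4, so 4 per bar.
B: each chord is 4 beats in 4/4, so 1 per bar.
C: each chord is 2.5 beats in 3/4, so 1.2 per bar.
D: each chord is 3 beats in 5/4, so 5/3 per bar.
Fastest is A at 4 chords/bar.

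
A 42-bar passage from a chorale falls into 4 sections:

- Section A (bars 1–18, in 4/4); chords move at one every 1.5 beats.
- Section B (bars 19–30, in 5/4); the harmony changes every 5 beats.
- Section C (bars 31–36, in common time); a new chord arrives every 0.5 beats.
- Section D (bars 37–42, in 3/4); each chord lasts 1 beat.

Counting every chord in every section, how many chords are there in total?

126 chords

A has 72 beats and chords last 1.5 each, so 48 chords.
B has 60 beats and chords last 5 each, so 12 chords.
C has 24 beats and chords last 0.5 each, so 48 chords.
D has 18 beats and chords last 1 each, so 18 chords.
Total: 48 + 12 + 48 + 18 = 126.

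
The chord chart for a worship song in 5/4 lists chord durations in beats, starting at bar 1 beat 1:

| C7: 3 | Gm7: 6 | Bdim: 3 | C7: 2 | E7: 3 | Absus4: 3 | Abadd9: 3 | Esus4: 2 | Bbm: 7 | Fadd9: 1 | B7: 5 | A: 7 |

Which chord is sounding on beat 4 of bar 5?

Beat 4 of bar 5 is beat (5−1)×5 + 4 = 24 overall.
Running totals: C7 ends at 3, Gm7 ends at 9, Bdim ends at 12, C7 ends at 14, E7 ends at 17, Absus4 ends at 20, Abadd9 ends at 23, Esus4 ends at 25.
Beat 24 falls within Esus4.

Esus4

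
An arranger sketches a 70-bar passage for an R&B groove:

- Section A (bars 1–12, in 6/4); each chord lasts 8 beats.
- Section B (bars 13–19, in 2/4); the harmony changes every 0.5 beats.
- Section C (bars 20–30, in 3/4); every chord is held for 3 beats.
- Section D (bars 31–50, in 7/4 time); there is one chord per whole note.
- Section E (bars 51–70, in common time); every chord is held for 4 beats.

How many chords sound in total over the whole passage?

103 chords

A: 12 bars × 6 beats = 72 beats; 8 beats/chord → 9 chords.
B: 7 bars × 2 beats = 14 beats; 0.5 beats/chord → 28 chords.
C: 11 bars × 3 beats = 33 beats; 3 beats/chord → 11 chords.
D: 20 bars × 7 beats = 140 beats; 4 beats/chord → 35 chords.
E: 20 bars × 4 beats = 80 beats; 4 beats/chord → 20 chords.
Total: 9 + 28 + 11 + 35 + 20 = 103.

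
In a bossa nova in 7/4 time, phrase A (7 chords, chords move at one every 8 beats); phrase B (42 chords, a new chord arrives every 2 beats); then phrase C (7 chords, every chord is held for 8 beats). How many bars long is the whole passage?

28 bars

A: 7 × 8 = 56 beats = 8 bars.
B: 42 × 2 = 84 beats = 12 bars.
C: 7 × 8 = 56 beats = 8 bars.
Total: 8 + 12 + 8 = 28 bars.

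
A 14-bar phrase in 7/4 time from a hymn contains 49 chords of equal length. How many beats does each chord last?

2 beats

14 bars × 7 beats/bar = 98 beats total.
98 beats ÷ 49 chords = 2 beats per chord.
(That is a half note.)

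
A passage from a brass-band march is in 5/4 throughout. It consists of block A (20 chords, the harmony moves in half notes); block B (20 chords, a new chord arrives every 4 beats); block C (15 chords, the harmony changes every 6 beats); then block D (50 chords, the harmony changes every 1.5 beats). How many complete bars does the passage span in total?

A: 20 × 2 = 40 beats = 8 bars.
B: 20 × 4 = 80 beats = 16 bars.
C: 15 × 6 = 90 beats = 18 bars.
D: 50 × 1.5 = 75 beats = 15 bars.
Total: 8 + 16 + 18 + 15 = 57 bars.

57 bars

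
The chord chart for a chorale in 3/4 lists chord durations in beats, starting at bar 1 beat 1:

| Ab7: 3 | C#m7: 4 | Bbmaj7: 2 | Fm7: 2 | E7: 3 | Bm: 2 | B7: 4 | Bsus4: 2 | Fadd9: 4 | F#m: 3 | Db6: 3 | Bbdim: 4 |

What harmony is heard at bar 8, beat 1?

Beat 1 of bar 8 is beat (8−1)×3 + 1 = 22 overall.
Running totals: Ab7 ends at 3, C#m7 ends at 7, Bbmaj7 ends at 9, Fm7 ends at 11, E7 ends at 14, Bm ends at 16, B7 ends at 20, Bsus4 ends at 22.
Beat 22 falls within Bsus4.

Bsus4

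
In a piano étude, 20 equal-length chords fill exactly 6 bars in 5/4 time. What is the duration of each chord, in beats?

1.5 beats

6 bars × 5 beats/bar = 30 beats total.
30 beats ÷ 20 chords = 1.5 beats per chord.
(That is a dotted quarter note.)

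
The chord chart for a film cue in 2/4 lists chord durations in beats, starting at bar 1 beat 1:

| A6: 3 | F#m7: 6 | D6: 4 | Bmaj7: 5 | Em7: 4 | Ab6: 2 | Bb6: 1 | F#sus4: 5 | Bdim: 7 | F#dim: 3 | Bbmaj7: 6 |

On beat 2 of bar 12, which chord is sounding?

Ab6

Beat 2 of bar 12 is beat (12−1)×2 + 2 = 24 overall.
Running totals: A6 ends at 3, F#m7 ends at 9, D6 ends at 13, Bmaj7 ends at 18, Em7 ends at 22, Ab6 ends at 24.
Beat 24 falls within Ab6.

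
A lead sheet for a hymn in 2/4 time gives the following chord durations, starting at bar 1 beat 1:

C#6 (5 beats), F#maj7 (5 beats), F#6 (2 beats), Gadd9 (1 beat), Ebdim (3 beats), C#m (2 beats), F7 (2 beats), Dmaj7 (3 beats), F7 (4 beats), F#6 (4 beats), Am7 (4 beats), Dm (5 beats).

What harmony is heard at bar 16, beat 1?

F#6

Beat 1 of bar 16 is beat (16−1)×2 + 1 = 31 overall.
Running totals: C#6 ends at 5, F#maj7 ends at 10, F#6 ends at 12, Gadd9 ends at 13, Ebdim ends at 16, C#m ends at 18, F7 ends at 20, Dmaj7 ends at 23, F7 ends at 27, F#6 ends at 31.
Beat 31 falls within F#6.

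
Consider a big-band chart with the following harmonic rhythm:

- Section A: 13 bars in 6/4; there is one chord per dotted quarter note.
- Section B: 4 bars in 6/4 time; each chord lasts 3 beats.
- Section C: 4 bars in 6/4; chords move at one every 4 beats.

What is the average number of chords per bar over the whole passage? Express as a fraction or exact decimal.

A: 13 bars of 6 beats is 78 beats; at 1.5 beats each that's 52 chords.
B: 4 bars of 6 beats is 24 beats; at 3 beats each that's 8 chords.
C: 4 bars of 6 beats is 24 beats; at 4 beats each that's 6 chords.
Overall: 66 chords over 21 bars → 66/21 = 22/7 chords per bar.

22/7 chords per bar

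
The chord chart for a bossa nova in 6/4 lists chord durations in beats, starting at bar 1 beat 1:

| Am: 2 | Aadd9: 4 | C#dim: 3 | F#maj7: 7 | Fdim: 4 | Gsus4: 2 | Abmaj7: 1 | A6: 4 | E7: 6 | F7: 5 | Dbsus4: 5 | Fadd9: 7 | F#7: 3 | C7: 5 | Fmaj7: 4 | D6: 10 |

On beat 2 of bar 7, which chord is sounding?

F7

Beat 2 of bar 7 is beat (7−1)×6 + 2 = 38 overall.
Running totals: Am ends at 2, Aadd9 ends at 6, C#dim ends at 9, F#maj7 ends at 16, Fdim ends at 20, Gsus4 ends at 22, Abmaj7 ends at 23, A6 ends at 27, E7 ends at 33, F7 ends at 38.
Beat 38 falls within F7.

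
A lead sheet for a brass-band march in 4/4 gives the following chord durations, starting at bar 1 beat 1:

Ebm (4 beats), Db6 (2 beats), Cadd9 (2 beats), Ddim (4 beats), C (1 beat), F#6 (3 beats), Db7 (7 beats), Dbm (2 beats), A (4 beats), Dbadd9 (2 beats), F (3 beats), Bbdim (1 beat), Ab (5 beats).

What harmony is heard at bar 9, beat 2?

F

Beat 2 of bar 9 is beat (9−1)×4 + 2 = 34 overall.
Running totals: Ebm ends at 4, Db6 ends at 6, Cadd9 ends at 8, Ddim ends at 12, C ends at 13, F#6 ends at 16, Db7 ends at 23, Dbm ends at 25, A ends at 29, Dbadd9 ends at 31, F ends at 34.
Beat 34 falls within F.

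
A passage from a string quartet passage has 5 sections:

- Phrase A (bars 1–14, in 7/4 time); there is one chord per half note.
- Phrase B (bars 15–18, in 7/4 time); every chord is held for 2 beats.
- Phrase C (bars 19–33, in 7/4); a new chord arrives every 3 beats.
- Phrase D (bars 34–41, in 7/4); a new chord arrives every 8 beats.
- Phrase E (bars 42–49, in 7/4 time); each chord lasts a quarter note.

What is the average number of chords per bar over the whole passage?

23/7 chords per bar

A: 14 bars of 7 beats is 98 beats; at 2 beats each that's 49 chords.
B: 4 bars of 7 beats is 28 beats; at 2 beats each that's 14 chords.
C: 15 bars of 7 beats is 105 beats; at 3 beats each that's 35 chords.
D: 8 bars of 7 beats is 56 beats; at 8 beats each that's 7 chords.
E: 8 bars of 7 beats is 56 beats; at 1 beat each that's 56 chords.
Overall: 161 chords over 49 bars → 161/49 = 23/7 chords per bar.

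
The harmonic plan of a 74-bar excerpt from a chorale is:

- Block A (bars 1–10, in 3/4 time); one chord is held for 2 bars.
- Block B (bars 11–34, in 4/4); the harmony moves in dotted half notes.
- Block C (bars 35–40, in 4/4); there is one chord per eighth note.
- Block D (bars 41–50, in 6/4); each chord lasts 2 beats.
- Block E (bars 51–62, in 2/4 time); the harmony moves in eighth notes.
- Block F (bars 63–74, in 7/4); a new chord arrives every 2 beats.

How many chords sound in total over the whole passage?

205 chords

A: 10·3 = 30 beats, 30/6 = 5 chords.
B: 24·4 = 96 beats, 96/3 = 32 chords.
C: 6·4 = 24 beats, 24/0.5 = 48 chords.
D: 10·6 = 60 beats, 60/2 = 30 chords.
E: 12·2 = 24 beats, 24/0.5 = 48 chords.
F: 12·7 = 84 beats, 84/2 = 42 chords.
Total: 5 + 32 + 48 + 30 + 48 + 42 = 205.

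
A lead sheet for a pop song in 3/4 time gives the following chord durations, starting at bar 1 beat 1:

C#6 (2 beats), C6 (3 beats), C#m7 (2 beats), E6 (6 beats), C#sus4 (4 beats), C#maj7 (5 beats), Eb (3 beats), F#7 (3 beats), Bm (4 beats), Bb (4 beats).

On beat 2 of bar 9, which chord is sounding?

F#7

Beat 2 of bar 9 is beat (9−1)×3 + 2 = 26 overall.
Running totals: C#6 ends at 2, C6 ends at 5, C#m7 ends at 7, E6 ends at 13, C#sus4 ends at 17, C#maj7 ends at 22, Eb ends at 25, F#7 ends at 28.
Beat 26 falls within F#7.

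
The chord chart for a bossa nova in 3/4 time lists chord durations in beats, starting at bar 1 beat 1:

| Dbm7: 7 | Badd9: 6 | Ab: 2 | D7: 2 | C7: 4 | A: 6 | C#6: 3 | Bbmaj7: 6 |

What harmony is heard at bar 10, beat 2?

C#6

Beat 2 of bar 10 is beat (10−1)×3 + 2 = 29 overall.
Running totals: Dbm7 ends at 7, Badd9 ends at 13, Ab ends at 15, D7 ends at 17, C7 ends at 21, A ends at 27, C#6 ends at 30.
Beat 29 falls within C#6.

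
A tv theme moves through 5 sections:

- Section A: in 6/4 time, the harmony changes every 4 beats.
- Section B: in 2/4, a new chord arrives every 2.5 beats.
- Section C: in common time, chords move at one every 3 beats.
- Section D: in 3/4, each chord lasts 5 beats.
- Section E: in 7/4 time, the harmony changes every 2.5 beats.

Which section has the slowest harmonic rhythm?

Section D

A: 6 beats/bar ÷ 4 beats/chord = 1.5 chords/bar.
B: 2 beats/bar ÷ 2.5 beats/chord = 0.8 chords/bar.
C: 4 beats/bar ÷ 3 beats/chord = 4/3 chords/bar.
D: 3 beats/bar ÷ 5 beats/chord = 0.6 chords/bar.
E: 7 beats/bar ÷ 2.5 beats/chord = 2.8 chords/bar.
Slowest is D at 0.6 chords/bar.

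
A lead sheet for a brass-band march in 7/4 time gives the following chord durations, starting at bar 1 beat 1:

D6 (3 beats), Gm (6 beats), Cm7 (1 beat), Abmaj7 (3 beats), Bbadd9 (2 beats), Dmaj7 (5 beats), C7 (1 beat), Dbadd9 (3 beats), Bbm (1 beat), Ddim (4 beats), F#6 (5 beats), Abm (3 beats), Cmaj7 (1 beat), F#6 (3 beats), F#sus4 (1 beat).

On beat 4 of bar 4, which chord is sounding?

Bbm

Beat 4 of bar 4 is beat (4−1)×7 + 4 = 25 overall.
Running totals: D6 ends at 3, Gm ends at 9, Cm7 ends at 10, Abmaj7 ends at 13, Bbadd9 ends at 15, Dmaj7 ends at 20, C7 ends at 21, Dbadd9 ends at 24, Bbm ends at 25.
Beat 25 falls within Bbm.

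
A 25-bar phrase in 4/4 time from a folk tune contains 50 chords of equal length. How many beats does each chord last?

25 bars × 4 beats/bar = 100 beats total.
100 beats ÷ 50 chords = 2 beats per chord.
(That is a half note.)

2 beats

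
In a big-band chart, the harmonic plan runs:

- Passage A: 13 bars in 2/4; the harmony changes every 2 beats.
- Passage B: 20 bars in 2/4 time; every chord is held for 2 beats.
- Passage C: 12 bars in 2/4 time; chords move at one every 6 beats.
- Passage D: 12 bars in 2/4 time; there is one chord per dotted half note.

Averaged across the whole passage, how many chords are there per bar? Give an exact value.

15/19 chords per bar

A: 13 bars of 2 beats is 26 beats; at 2 beats each that's 13 chords.
B: 20 bars of 2 beats is 40 beats; at 2 beats each that's 20 chords.
C: 12 bars of 2 beats is 24 beats; at 6 beats each that's 4 chords.
D: 12 bars of 2 beats is 24 beats; at 3 beats each that's 8 chords.
Overall: 45 chords over 57 bars → 45/57 = 15/19 chords per bar.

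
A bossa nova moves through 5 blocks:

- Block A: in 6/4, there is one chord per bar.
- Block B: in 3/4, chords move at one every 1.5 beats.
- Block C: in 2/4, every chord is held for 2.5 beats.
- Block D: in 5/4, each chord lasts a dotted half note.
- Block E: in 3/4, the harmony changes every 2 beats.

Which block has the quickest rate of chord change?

A: 6/6 = 1 chord/bar.
B: 3/1.5 = 2 chords/bar.
C: 2/2.5 = 0.8 chords/bar.
D: 5/3 = 5/3 chords/bar.
E: 3/2 = 1.5 chords/bar.
Fastest is B at 2 chords/bar.

Block B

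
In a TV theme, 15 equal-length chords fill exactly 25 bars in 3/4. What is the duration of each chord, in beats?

25 bars × 3 beats/bar = 75 beats total.
75 beats ÷ 15 chords = 5 beats per chord.

5 beats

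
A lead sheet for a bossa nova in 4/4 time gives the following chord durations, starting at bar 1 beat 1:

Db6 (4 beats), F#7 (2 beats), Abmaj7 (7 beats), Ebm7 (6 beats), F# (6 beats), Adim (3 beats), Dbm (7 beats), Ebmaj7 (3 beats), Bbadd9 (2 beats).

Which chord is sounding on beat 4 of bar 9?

Ebmaj7

Beat 4 of bar 9 is beat (9−1)×4 + 4 = 36 overall.
Running totals: Db6 ends at 4, F#7 ends at 6, Abmaj7 ends at 13, Ebm7 ends at 19, F# ends at 25, Adim ends at 28, Dbm ends at 35, Ebmaj7 ends at 38.
Beat 36 falls within Ebmaj7.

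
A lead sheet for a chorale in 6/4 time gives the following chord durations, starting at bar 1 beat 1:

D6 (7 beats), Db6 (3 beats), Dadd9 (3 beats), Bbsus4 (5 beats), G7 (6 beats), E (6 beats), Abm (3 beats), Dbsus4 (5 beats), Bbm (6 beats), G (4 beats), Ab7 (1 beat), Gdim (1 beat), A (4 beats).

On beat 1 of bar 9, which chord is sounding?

Ab7

Beat 1 of bar 9 is beat (9−1)×6 + 1 = 49 overall.
Running totals: D6 ends at 7, Db6 ends at 10, Dadd9 ends at 13, Bbsus4 ends at 18, G7 ends at 24, E ends at 30, Abm ends at 33, Dbsus4 ends at 38, Bbm ends at 44, G ends at 48, Ab7 ends at 49.
Beat 49 falls within Ab7.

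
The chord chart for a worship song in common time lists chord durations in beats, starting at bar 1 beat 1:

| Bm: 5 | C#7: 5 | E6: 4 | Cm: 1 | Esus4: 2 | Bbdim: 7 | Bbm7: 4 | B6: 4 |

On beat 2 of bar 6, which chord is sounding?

Bbdim

Beat 2 of bar 6 is beat (6−1)×4 + 2 = 22 overall.
Running totals: Bm ends at 5, C#7 ends at 10, E6 ends at 14, Cm ends at 15, Esus4 ends at 17, Bbdim ends at 24.
Beat 22 falls within Bbdim.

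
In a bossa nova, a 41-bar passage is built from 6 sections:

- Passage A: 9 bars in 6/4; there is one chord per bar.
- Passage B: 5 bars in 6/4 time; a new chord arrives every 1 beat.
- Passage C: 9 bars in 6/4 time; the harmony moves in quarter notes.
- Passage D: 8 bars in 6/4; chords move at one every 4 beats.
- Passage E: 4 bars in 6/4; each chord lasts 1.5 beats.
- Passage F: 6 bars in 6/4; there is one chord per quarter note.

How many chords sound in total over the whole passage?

A: 9·6 = 54 beats, 54/6 = 9 chords.
B: 5·6 = 30 beats, 30/1 = 30 chords.
C: 9·6 = 54 beats, 54/1 = 54 chords.
D: 8·6 = 48 beats, 48/4 = 12 chords.
E: 4·6 = 24 beats, 24/1.5 = 16 chords.
F: 6·6 = 36 beats, 36/1 = 36 chords.
Total: 9 + 30 + 54 + 12 + 16 + 36 = 157.

157 chords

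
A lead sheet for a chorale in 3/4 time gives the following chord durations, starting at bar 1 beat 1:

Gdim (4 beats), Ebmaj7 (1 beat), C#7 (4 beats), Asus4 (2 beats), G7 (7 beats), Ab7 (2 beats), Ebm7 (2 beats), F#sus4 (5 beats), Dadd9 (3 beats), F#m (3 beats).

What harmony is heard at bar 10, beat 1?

Beat 1 of bar 10 is beat (10−1)×3 + 1 = 28 overall.
Running totals: Gdim ends at 4, Ebmaj7 ends at 5, C#7 ends at 9, Asus4 ends at 11, G7 ends at 18, Ab7 ends at 20, Ebm7 ends at 22, F#sus4 ends at 27, Dadd9 ends at 30.
Beat 28 falls within Dadd9.

Dadd9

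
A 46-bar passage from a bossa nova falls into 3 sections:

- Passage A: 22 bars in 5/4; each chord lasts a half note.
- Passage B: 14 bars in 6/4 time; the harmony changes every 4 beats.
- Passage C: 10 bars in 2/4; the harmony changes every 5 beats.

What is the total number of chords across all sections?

A: 22 bars × 5 beats = 110 beats; 2 beats/chord → 55 chords.
B: 14 bars × 6 beats = 84 beats; 4 beats/chord → 21 chords.
C: 10 bars × 2 beats = 20 beats; 5 beats/chord → 4 chords.
Total: 55 + 21 + 4 = 80.

80 chords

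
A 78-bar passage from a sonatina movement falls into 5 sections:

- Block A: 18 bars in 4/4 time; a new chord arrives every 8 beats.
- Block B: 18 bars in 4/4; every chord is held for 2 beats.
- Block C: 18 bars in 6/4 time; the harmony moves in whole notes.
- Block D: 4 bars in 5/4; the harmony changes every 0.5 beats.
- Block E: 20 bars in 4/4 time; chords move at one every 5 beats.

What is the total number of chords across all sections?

A: 18 bars × 4 beats = 72 beats; 8 beats/chord → 9 chords.
B: 18 bars × 4 beats = 72 beats; 2 beats/chord → 36 chords.
C: 18 bars × 6 beats = 108 beats; 4 beats/chord → 27 chords.
D: 4 bars × 5 beats = 20 beats; 0.5 beats/chord → 40 chords.
E: 20 bars × 4 beats = 80 beats; 5 beats/chord → 16 chords.
Total: 9 + 36 + 27 + 40 + 16 = 128.

128 chords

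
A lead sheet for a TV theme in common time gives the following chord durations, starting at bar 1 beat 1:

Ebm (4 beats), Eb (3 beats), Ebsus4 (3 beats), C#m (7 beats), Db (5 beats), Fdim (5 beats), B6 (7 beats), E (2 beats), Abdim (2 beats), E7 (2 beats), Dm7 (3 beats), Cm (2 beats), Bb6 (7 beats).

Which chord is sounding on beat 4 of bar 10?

Beat 4 of bar 10 is beat (10−1)×4 + 4 = 40 overall.
Running totals: Ebm ends at 4, Eb ends at 7, Ebsus4 ends at 10, C#m ends at 17, Db ends at 22, Fdim ends at 27, B6 ends at 34, E ends at 36, Abdim ends at 38, E7 ends at 40.
Beat 40 falls within E7.

E7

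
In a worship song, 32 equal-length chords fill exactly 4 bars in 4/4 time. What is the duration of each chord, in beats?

4 bars × 4 beats/bar = 16 beats total.
16 beats ÷ 32 chords = 0.5 beats per chord.
(That is an eighth note.)

0.5 beats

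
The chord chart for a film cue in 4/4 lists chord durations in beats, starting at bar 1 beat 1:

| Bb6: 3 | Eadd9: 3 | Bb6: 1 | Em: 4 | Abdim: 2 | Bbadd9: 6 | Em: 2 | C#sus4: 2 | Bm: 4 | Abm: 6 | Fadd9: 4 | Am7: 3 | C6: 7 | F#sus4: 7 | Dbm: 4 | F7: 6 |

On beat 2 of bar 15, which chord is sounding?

Dbm

Beat 2 of bar 15 is beat (15−1)×4 + 2 = 58 overall.
Running totals: Bb6 ends at 3, Eadd9 ends at 6, Bb6 ends at 7, Em ends at 11, Abdim ends at 13, Bbadd9 ends at 19, Em ends at 21, C#sus4 ends at 23, Bm ends at 27, Abm ends at 33, Fadd9 ends at 37, Am7 ends at 40, C6 ends at 47, F#sus4 ends at 54, Dbm ends at 58.
Beat 58 falls within Dbm.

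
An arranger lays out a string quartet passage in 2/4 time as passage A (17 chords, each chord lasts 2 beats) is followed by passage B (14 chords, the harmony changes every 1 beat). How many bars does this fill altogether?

A: 17 × 2 = 34 beats = 17 bars.
B: 14 × 1 = 14 beats = 7 bars.
Total: 17 + 7 = 24 bars.

24 bars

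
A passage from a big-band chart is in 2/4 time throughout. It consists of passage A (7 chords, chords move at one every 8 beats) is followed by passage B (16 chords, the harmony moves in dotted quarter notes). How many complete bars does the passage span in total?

40 bars

A: 7 × 8 = 56 beats = 28 bars.
B: 16 × 1.5 = 24 beats = 12 bars.
Total: 28 + 12 = 40 bars.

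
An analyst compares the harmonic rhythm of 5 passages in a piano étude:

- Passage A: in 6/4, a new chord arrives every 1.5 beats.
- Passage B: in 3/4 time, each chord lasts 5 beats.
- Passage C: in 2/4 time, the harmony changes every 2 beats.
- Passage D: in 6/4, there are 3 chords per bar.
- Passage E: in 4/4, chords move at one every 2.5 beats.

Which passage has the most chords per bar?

A: 6/1.5 = 4 chords/bar.
B: 3/5 = 0.6 chords/bar.
C: 2/2 = 1 chord/bar.
D: 6/2 = 3 chords/bar.
E: 4/2.5 = 1.6 chords/bar.
Fastest is A at 4 chords/bar.

Passage A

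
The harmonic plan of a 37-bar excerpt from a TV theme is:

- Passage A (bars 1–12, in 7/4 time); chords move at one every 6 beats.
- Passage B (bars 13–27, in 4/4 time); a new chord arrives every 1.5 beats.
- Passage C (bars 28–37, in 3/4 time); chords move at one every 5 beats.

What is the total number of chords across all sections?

60 chords

A: 12 bars × 7 beats = 84 beats; 6 beats/chord → 14 chords.
B: 15 bars × 4 beats = 60 beats; 1.5 beats/chord → 40 chords.
C: 10 bars × 3 beats = 30 beats; 5 beats/chord → 6 chords.
Total: 14 + 40 + 6 = 60.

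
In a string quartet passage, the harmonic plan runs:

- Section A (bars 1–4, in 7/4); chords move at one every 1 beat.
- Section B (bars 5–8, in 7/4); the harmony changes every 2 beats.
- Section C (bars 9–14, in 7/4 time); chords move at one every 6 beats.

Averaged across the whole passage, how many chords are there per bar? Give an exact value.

3.5 chords per bar

A: 4 bars of 7 beats is 28 beats; at 1 beat each that's 28 chords.
B: 4 bars of 7 beats is 28 beats; at 2 beats each that's 14 chords.
C: 6 bars of 7 beats is 42 beats; at 6 beats each that's 7 chords.
Overall: 49 chords over 14 bars → 49/14 = 3.5 chords per bar.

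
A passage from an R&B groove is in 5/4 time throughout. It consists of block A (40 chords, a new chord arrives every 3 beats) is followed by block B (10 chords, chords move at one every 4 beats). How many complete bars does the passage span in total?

A: 40 × 3 = 120 beats = 24 bars.
B: 10 × 4 = 40 beats = 8 bars.
Total: 24 + 8 = 32 bars.

32 bars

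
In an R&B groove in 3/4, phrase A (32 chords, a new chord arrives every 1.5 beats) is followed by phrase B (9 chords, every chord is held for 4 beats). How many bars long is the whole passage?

A: 32 × 1.5 = 48 beats = 16 bars.
B: 9 × 4 = 36 beats = 12 bars.
Total: 16 + 12 = 28 bars.

28 bars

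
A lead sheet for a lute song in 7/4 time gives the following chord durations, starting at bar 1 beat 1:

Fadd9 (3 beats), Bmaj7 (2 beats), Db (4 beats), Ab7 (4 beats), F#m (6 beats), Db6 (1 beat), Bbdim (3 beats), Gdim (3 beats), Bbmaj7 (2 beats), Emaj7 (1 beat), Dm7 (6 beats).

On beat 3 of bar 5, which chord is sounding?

Dm7

Beat 3 of bar 5 is beat (5−1)×7 + 3 = 31 overall.
Running totals: Fadd9 ends at 3, Bmaj7 ends at 5, Db ends at 9, Ab7 ends at 13, F#m ends at 19, Db6 ends at 20, Bbdim ends at 23, Gdim ends at 26, Bbmaj7 ends at 28, Emaj7 ends at 29, Dm7 ends at 35.
Beat 31 falls within Dm7.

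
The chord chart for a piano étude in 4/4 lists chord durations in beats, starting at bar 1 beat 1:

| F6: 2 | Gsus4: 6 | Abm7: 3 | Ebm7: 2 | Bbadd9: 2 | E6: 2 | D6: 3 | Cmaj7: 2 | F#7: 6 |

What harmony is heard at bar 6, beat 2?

Beat 2 of bar 6 is beat (6−1)×4 + 2 = 22 overall.
Running totals: F6 ends at 2, Gsus4 ends at 8, Abm7 ends at 11, Ebm7 ends at 13, Bbadd9 ends at 15, E6 ends at 17, D6 ends at 20, Cmaj7 ends at 22.
Beat 22 falls within Cmaj7.

Cmaj7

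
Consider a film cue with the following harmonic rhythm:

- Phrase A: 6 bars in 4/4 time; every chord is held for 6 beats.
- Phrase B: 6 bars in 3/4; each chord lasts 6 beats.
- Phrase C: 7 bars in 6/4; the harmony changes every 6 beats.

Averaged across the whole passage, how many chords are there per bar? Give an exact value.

14/19 chords per bar

A: 6 × 4 = 24 beats ÷ 6 = 4 chords.
B: 6 × 3 = 18 beats ÷ 6 = 3 chords.
C: 7 × 6 = 42 beats ÷ 6 = 7 chords.
Overall: 14 chords over 19 bars → 14/19 = 14/19 chords per bar.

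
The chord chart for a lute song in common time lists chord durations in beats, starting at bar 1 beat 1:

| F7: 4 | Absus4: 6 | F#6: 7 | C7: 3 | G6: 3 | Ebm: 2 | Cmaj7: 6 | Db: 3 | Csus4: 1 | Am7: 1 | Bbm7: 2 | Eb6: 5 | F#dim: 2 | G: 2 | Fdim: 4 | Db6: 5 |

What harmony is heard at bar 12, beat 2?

Beat 2 of bar 12 is beat (12−1)×4 + 2 = 46 overall.
Running totals: F7 ends at 4, Absus4 ends at 10, F#6 ends at 17, C7 ends at 20, G6 ends at 23, Ebm ends at 25, Cmaj7 ends at 31, Db ends at 34, Csus4 ends at 35, Am7 ends at 36, Bbm7 ends at 38, Eb6 ends at 43, F#dim ends at 45, G ends at 47.
Beat 46 falls within G.

G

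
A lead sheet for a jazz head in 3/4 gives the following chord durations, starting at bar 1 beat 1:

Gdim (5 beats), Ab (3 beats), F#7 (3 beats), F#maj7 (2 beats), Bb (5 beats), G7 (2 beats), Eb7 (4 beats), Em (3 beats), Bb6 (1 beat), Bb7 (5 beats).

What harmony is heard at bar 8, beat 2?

Beat 2 of bar 8 is beat (8−1)×3 + 2 = 23 overall.
Running totals: Gdim ends at 5, Ab ends at 8, F#7 ends at 11, F#maj7 ends at 13, Bb ends at 18, G7 ends at 20, Eb7 ends at 24.
Beat 23 falls within Eb7.

Eb7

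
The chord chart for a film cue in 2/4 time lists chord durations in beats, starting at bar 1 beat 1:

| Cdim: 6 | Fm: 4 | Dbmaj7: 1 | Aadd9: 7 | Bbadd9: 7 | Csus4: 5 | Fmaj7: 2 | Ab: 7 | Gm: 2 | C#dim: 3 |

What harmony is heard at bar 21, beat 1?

Beat 1 of bar 21 is beat (21−1)×2 + 1 = 41 overall.
Running totals: Cdim ends at 6, Fm ends at 10, Dbmaj7 ends at 11, Aadd9 ends at 18, Bbadd9 ends at 25, Csus4 ends at 30, Fmaj7 ends at 32, Ab ends at 39, Gm ends at 41.
Beat 41 falls within Gm.

Gm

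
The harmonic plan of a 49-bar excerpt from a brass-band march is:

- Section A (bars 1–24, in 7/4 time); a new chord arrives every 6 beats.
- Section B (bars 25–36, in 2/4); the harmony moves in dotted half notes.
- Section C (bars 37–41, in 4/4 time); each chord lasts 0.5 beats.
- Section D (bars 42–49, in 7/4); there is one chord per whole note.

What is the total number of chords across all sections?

90 chords

A: 24·7 = 168 beats, 168/6 = 28 chords.
B: 12·2 = 24 beats, 24/3 = 8 chords.
C: 5·4 = 20 beats, 20/0.5 = 40 chords.
D: 8·7 = 56 beats, 56/4 = 14 chords.
Total: 28 + 8 + 40 + 14 = 90.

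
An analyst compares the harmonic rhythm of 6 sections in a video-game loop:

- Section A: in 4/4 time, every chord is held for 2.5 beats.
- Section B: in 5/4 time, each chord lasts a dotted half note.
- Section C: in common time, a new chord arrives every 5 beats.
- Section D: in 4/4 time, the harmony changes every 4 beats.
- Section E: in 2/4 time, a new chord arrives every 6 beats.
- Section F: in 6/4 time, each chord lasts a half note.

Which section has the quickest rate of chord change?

Section F

A: 4/2.5 = 1.6 chords/bar.
B: 5/3 = 5/3 chords/bar.
C: 4/5 = 0.8 chords/bar.
D: 4/4 = 1 chord/bar.
E: 2/6 = 1/3 chords/bar.
F: 6/2 = 3 chords/bar.
Fastest is F at 3 chords/bar.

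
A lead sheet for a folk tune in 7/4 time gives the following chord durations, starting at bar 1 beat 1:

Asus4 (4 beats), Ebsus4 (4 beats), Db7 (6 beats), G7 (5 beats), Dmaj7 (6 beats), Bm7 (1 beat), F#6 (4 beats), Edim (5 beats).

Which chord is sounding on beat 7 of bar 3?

Dmaj7

Beat 7 of bar 3 is beat (3−1)×7 + 7 = 21 overall.
Running totals: Asus4 ends at 4, Ebsus4 ends at 8, Db7 ends at 14, G7 ends at 19, Dmaj7 ends at 25.
Beat 21 falls within Dmaj7.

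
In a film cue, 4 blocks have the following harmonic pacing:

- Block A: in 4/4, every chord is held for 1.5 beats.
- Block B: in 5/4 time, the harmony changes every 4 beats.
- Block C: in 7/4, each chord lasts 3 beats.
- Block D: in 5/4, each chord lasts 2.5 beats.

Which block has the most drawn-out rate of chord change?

Block B

A: each chord is 1.5 beats in 4/4, so 8/3 per bar.
B: each chord is 4 beats in 5/4, so 1.25 per bar.
C: each chord is 3 beats in 7/4, so 7/3 per bar.
D: each chord is 2.5 beats in 5/4, so 2 per bar.
Slowest is B at 1.25 chords/bar.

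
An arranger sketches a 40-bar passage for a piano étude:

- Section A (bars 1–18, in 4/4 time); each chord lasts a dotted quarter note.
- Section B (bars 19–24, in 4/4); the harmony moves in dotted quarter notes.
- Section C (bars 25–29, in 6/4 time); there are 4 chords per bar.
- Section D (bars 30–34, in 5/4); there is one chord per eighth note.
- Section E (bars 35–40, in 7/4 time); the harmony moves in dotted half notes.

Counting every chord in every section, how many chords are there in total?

148 chords

A: 18·4 = 72 beats, 72/1.5 = 48 chords.
B: 6·4 = 24 beats, 24/1.5 = 16 chords.
C: 5·6 = 30 beats, 30/1.5 = 20 chords.
D: 5·5 = 25 beats, 25/0.5 = 50 chords.
E: 6·7 = 42 beats, 42/3 = 14 chords.
Total: 48 + 16 + 20 + 50 + 14 = 148.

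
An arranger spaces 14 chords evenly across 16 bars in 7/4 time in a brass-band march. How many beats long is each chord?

16 bars × 7 beats/bar = 112 beats total.
112 beats ÷ 14 chords = 8 beats per chord.

8 beats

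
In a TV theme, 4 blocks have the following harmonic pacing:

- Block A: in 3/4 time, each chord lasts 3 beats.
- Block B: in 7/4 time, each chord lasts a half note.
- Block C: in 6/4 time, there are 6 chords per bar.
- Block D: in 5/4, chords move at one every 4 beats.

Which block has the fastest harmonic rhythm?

Block C

A: 3 beats/bar ÷ 3 beats/chord = 1 chord/bar.
B: 7 beats/bar ÷ 2 beats/chord = 3.5 chords/bar.
C: 6 beats/bar ÷ 1 beat/chord = 6 chords/bar.
D: 5 beats/bar ÷ 4 beats/chord = 1.25 chords/bar.
Fastest is C at 6 chords/bar.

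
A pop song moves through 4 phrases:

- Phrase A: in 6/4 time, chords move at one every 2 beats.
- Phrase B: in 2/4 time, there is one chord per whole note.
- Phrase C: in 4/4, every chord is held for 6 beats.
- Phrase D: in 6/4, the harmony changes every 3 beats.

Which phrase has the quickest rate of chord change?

A: 6 beats/bar ÷ 2 beats/chord = 3 chords/bar.
B: 2 beats/bar ÷ 4 beats/chord = 0.5 chords/bar.
C: 4 beats/bar ÷ 6 beats/chord = 2/3 chords/bar.
D: 6 beats/bar ÷ 3 beats/chord = 2 chords/bar.
Fastest is A at 3 chords/bar.

Phrase A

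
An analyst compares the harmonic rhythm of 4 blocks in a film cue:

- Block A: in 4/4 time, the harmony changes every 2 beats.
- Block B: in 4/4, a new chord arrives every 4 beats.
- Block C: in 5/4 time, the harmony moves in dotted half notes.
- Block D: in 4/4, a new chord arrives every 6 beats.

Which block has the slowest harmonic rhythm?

Block D

A: 4 beats/bar ÷ 2 beats/chord = 2 chords/bar.
B: 4 beats/bar ÷ 4 beats/chord = 1 chord/bar.
C: 5 beats/bar ÷ 3 beats/chord = 5/3 chords/bar.
D: 4 beats/bar ÷ 6 beats/chord = 2/3 chords/bar.
Slowest is D at 2/3 chords/bar.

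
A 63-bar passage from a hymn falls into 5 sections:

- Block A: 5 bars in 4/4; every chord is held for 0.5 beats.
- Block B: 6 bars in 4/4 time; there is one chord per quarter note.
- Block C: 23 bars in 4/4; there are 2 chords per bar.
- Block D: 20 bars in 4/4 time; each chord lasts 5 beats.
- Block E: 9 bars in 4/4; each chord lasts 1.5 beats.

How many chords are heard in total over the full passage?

A: 5 bars × 4 beats = 20 beats; 0.5 beats/chord → 40 chords.
B: 6 bars × 4 beats = 24 beats; 1 beat/chord → 24 chords.
C: 23 bars × 4 beats = 92 beats; 2 beats/chord → 46 chords.
D: 20 bars × 4 beats = 80 beats; 5 beats/chord → 16 chords.
E: 9 bars × 4 beats = 36 beats; 1.5 beats/chord → 24 chords.
Total: 40 + 24 + 46 + 16 + 24 = 150.

150 chords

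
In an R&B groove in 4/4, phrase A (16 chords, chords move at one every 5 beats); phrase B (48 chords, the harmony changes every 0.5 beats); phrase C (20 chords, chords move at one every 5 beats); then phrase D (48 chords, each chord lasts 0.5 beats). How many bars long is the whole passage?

A: 16 × 5 = 80 beats = 20 bars.
B: 48 × 0.5 = 24 beats = 6 bars.
C: 20 × 5 = 100 beats = 25 bars.
D: 48 × 0.5 = 24 beats = 6 bars.
Total: 20 + 6 + 25 + 6 = 57 bars.

57 bars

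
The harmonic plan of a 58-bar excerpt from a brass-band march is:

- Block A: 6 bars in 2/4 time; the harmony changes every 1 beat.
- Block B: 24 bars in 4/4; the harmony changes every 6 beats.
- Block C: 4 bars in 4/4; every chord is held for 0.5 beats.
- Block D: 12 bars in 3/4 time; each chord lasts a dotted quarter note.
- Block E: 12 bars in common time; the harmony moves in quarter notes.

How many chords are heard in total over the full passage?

A: 6 bars × 2 beats = 12 beats; 1 beat/chord → 12 chords.
B: 24 bars × 4 beats = 96 beats; 6 beats/chord → 16 chords.
C: 4 bars × 4 beats = 16 beats; 0.5 beats/chord → 32 chords.
D: 12 bars × 3 beats = 36 beats; 1.5 beats/chord → 24 chords.
E: 12 bars × 4 beats = 48 beats; 1 beat/chord → 48 chords.
Total: 12 + 16 + 32 + 24 + 48 = 132.

132 chords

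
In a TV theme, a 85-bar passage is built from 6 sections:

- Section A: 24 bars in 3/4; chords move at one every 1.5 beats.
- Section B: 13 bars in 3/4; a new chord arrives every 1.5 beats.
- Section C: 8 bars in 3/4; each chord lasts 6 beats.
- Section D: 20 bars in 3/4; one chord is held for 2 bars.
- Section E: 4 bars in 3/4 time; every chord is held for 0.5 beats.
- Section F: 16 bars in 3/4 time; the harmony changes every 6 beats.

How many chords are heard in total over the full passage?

A has 72 beats and chords last 1.5 each, so 48 chords.
B has 39 beats and chords last 1.5 each, so 26 chords.
C has 24 beats and chords last 6 each, so 4 chords.
D has 60 beats and chords last 6 each, so 10 chords.
E has 12 beats and chords last 0.5 each, so 24 chords.
F has 48 beats and chords last 6 each, so 8 chords.
Total: 48 + 26 + 4 + 10 + 24 + 8 = 120.

120 chords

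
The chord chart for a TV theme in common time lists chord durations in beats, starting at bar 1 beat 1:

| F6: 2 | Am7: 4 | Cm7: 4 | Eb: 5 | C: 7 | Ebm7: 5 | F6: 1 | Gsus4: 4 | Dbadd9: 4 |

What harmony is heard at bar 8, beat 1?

Gsus4

Beat 1 of bar 8 is beat (8−1)×4 + 1 = 29 overall.
Running totals: F6 ends at 2, Am7 ends at 6, Cm7 ends at 10, Eb ends at 15, C ends at 22, Ebm7 ends at 27, F6 ends at 28, Gsus4 ends at 32.
Beat 29 falls within Gsus4.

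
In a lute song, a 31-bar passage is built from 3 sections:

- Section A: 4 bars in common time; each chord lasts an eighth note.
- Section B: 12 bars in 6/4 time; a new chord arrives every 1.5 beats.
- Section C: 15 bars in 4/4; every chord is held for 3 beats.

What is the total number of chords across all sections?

100 chords

A: 4·4 = 16 beats, 16/0.5 = 32 chords.
B: 12·6 = 72 beats, 72/1.5 = 48 chords.
C: 15·4 = 60 beats, 60/3 = 20 chords.
Total: 32 + 48 + 20 = 100.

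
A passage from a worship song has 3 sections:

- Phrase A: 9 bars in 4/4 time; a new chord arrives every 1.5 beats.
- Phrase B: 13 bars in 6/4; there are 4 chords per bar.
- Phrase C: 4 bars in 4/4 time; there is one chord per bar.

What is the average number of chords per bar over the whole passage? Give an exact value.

A: 9 bars of 4 beats is 36 beats; at 1.5 beats each that's 24 chords.
B: 13 bars of 6 beats is 78 beats; at 1.5 beats each that's 52 chords.
C: 4 bars of 4 beats is 16 beats; at 4 beats each that's 4 chords.
Overall: 80 chords over 26 bars → 80/26 = 40/13 chords per bar.

40/13 chords per bar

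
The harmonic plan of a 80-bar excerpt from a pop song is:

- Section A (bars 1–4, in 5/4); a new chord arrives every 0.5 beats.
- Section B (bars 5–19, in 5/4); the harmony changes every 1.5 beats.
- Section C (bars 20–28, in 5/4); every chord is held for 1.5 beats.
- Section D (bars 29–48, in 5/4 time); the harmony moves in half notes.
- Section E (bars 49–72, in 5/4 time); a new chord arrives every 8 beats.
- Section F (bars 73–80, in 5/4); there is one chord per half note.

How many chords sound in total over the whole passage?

205 chords

A has 20 beats and chords last 0.5 each, so 40 chords.
B has 75 beats and chords last 1.5 each, so 50 chords.
C has 45 beats and chords last 1.5 each, so 30 chords.
D has 100 beats and chords last 2 each, so 50 chords.
E has 120 beats and chords last 8 each, so 15 chords.
F has 40 beats and chords last 2 each, so 20 chords.
Total: 40 + 50 + 30 + 50 + 15 + 20 = 205.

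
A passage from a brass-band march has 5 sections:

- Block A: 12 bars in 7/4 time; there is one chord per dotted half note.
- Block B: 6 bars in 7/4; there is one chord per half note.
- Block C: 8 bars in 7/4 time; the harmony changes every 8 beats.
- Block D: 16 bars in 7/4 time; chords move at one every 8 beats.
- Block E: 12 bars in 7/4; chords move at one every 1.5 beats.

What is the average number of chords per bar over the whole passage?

7/3 chords per bar

A: 12 bars of 7 beats is 84 beats; at 3 beats each that's 28 chords.
B: 6 bars of 7 beats is 42 beats; at 2 beats each that's 21 chords.
C: 8 bars of 7 beats is 56 beats; at 8 beats each that's 7 chords.
D: 16 bars of 7 beats is 112 beats; at 8 beats each that's 14 chords.
E: 12 bars of 7 beats is 84 beats; at 1.5 beats each that's 56 chords.
Overall: 126 chords over 54 bars → 126/54 = 7/3 chords per bar.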